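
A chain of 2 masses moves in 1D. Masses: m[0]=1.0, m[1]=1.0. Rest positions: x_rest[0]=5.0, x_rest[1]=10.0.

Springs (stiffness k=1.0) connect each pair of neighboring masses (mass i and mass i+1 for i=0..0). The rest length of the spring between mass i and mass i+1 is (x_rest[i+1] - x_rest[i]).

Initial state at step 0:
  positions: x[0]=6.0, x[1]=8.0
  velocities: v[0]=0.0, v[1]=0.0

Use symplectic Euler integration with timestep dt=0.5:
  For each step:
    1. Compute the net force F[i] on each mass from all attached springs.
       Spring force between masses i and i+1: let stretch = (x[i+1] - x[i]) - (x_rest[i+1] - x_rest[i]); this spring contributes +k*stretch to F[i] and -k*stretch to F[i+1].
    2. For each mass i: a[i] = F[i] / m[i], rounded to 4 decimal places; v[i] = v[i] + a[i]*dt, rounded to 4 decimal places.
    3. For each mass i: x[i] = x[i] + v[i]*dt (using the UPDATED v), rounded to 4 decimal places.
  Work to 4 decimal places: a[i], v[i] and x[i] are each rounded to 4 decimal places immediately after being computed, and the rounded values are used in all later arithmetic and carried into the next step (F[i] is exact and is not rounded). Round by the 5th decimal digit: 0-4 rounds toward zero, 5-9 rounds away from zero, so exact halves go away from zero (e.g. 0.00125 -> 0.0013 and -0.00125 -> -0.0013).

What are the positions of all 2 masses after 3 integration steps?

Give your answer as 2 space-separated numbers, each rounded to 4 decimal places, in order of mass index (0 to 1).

Answer: 3.1875 10.8125

Derivation:
Step 0: x=[6.0000 8.0000] v=[0.0000 0.0000]
Step 1: x=[5.2500 8.7500] v=[-1.5000 1.5000]
Step 2: x=[4.1250 9.8750] v=[-2.2500 2.2500]
Step 3: x=[3.1875 10.8125] v=[-1.8750 1.8750]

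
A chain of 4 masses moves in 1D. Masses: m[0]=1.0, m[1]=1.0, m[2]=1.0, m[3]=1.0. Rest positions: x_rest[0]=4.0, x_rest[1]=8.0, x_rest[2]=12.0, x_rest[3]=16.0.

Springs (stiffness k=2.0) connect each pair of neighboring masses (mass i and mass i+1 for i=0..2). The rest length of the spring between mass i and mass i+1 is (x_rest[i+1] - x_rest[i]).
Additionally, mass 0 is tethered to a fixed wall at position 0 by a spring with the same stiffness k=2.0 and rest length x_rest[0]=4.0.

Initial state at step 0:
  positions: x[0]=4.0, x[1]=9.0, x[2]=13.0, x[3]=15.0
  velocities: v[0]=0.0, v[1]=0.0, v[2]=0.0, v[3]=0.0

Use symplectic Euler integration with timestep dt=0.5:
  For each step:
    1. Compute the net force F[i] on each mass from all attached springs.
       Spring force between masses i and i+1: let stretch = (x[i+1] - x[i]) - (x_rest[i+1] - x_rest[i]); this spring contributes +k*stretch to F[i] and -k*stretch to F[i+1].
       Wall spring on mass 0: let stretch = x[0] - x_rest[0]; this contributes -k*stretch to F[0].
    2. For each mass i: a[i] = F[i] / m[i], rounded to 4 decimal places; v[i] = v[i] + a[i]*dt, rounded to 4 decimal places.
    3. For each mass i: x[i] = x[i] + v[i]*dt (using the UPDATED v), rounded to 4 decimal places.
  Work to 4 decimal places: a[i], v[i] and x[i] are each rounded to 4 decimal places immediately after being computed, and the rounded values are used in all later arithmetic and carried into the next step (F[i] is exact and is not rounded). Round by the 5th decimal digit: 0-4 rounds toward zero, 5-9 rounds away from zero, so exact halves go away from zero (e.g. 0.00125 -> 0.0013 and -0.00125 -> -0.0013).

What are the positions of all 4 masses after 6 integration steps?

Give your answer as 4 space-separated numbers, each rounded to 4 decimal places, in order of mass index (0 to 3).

Step 0: x=[4.0000 9.0000 13.0000 15.0000] v=[0.0000 0.0000 0.0000 0.0000]
Step 1: x=[4.5000 8.5000 12.0000 16.0000] v=[1.0000 -1.0000 -2.0000 2.0000]
Step 2: x=[4.7500 7.7500 11.2500 17.0000] v=[0.5000 -1.5000 -1.5000 2.0000]
Step 3: x=[4.1250 7.2500 11.6250 17.1250] v=[-1.2500 -1.0000 0.7500 0.2500]
Step 4: x=[3.0000 7.3750 12.5625 16.5000] v=[-2.2500 0.2500 1.8750 -1.2500]
Step 5: x=[2.5625 7.9063 12.8750 15.9063] v=[-0.8750 1.0625 0.6250 -1.1875]
Step 6: x=[3.5157 8.2500 12.2188 15.7969] v=[1.9063 0.6874 -1.3124 -0.2188]

Answer: 3.5157 8.2500 12.2188 15.7969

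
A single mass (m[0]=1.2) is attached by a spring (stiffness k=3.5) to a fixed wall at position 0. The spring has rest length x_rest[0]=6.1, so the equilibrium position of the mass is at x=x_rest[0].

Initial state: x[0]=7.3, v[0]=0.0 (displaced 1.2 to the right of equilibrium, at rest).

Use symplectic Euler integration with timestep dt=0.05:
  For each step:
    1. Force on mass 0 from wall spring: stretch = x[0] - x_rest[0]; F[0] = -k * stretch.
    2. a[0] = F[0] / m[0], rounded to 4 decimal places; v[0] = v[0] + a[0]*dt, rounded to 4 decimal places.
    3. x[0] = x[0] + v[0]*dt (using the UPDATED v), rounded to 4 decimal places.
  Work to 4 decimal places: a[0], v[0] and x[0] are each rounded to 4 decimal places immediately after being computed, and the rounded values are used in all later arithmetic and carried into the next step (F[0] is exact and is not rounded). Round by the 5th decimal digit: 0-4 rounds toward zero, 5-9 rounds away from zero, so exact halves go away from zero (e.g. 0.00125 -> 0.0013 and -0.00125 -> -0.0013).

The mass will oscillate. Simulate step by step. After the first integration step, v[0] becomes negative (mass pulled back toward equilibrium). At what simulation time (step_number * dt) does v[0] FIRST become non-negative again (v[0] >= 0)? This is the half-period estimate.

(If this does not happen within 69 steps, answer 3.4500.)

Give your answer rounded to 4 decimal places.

Step 0: x=[7.3000] v=[0.0000]
Step 1: x=[7.2913] v=[-0.1750]
Step 2: x=[7.2739] v=[-0.3487]
Step 3: x=[7.2479] v=[-0.5199]
Step 4: x=[7.2135] v=[-0.6873]
Step 5: x=[7.1710] v=[-0.8497]
Step 6: x=[7.1207] v=[-1.0059]
Step 7: x=[7.0630] v=[-1.1548]
Step 8: x=[6.9982] v=[-1.2952]
Step 9: x=[6.9269] v=[-1.4262]
Step 10: x=[6.8496] v=[-1.5468]
Step 11: x=[6.7668] v=[-1.6561]
Step 12: x=[6.6791] v=[-1.7533]
Step 13: x=[6.5872] v=[-1.8378]
Step 14: x=[6.4918] v=[-1.9089]
Step 15: x=[6.3935] v=[-1.9660]
Step 16: x=[6.2931] v=[-2.0088]
Step 17: x=[6.1913] v=[-2.0370]
Step 18: x=[6.0888] v=[-2.0503]
Step 19: x=[5.9864] v=[-2.0487]
Step 20: x=[5.8848] v=[-2.0321]
Step 21: x=[5.7848] v=[-2.0007]
Step 22: x=[5.6871] v=[-1.9547]
Step 23: x=[5.5924] v=[-1.8945]
Step 24: x=[5.5014] v=[-1.8205]
Step 25: x=[5.4147] v=[-1.7332]
Step 26: x=[5.3330] v=[-1.6333]
Step 27: x=[5.2569] v=[-1.5214]
Step 28: x=[5.1870] v=[-1.3985]
Step 29: x=[5.1237] v=[-1.2654]
Step 30: x=[5.0676] v=[-1.1230]
Step 31: x=[5.0190] v=[-0.9724]
Step 32: x=[4.9783] v=[-0.8148]
Step 33: x=[4.9457] v=[-0.6512]
Step 34: x=[4.9216] v=[-0.4829]
Step 35: x=[4.9060] v=[-0.3111]
Step 36: x=[4.8992] v=[-0.1370]
Step 37: x=[4.9011] v=[0.0381]
First v>=0 after going negative at step 37, time=1.8500

Answer: 1.8500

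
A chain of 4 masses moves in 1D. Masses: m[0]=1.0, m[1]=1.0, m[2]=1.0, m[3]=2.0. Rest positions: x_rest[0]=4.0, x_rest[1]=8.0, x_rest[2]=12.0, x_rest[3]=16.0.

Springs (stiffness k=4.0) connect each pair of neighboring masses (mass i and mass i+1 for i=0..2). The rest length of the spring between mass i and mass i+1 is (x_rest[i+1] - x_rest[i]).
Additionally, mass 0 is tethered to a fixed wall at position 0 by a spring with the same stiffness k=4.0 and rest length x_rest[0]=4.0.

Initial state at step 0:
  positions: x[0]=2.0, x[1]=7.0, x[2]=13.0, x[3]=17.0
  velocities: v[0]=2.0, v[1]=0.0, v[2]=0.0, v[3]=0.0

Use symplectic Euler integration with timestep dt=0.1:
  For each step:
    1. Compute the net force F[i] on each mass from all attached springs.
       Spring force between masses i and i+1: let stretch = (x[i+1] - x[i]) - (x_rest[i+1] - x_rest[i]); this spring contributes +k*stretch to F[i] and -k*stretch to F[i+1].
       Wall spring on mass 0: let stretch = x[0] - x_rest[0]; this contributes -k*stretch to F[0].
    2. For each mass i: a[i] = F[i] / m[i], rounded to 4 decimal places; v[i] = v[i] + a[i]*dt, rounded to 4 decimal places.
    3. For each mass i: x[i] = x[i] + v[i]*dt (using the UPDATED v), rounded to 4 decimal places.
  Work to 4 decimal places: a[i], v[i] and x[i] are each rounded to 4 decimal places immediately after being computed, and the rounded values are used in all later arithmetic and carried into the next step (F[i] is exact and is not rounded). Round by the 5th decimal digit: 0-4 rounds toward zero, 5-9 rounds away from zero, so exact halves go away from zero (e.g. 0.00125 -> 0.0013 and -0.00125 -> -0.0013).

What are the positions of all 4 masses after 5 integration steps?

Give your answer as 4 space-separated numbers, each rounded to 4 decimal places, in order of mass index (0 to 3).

Step 0: x=[2.0000 7.0000 13.0000 17.0000] v=[2.0000 0.0000 0.0000 0.0000]
Step 1: x=[2.3200 7.0400 12.9200 17.0000] v=[3.2000 0.4000 -0.8000 0.0000]
Step 2: x=[2.7360 7.1264 12.7680 16.9984] v=[4.1600 0.8640 -1.5200 -0.0160]
Step 3: x=[3.2182 7.2629 12.5596 16.9922] v=[4.8218 1.3645 -2.0845 -0.0621]
Step 4: x=[3.7334 7.4494 12.3166 16.9773] v=[5.1524 1.8653 -2.4301 -0.1486]
Step 5: x=[4.2479 7.6820 12.0653 16.9492] v=[5.1454 2.3258 -2.5127 -0.2807]

Answer: 4.2479 7.6820 12.0653 16.9492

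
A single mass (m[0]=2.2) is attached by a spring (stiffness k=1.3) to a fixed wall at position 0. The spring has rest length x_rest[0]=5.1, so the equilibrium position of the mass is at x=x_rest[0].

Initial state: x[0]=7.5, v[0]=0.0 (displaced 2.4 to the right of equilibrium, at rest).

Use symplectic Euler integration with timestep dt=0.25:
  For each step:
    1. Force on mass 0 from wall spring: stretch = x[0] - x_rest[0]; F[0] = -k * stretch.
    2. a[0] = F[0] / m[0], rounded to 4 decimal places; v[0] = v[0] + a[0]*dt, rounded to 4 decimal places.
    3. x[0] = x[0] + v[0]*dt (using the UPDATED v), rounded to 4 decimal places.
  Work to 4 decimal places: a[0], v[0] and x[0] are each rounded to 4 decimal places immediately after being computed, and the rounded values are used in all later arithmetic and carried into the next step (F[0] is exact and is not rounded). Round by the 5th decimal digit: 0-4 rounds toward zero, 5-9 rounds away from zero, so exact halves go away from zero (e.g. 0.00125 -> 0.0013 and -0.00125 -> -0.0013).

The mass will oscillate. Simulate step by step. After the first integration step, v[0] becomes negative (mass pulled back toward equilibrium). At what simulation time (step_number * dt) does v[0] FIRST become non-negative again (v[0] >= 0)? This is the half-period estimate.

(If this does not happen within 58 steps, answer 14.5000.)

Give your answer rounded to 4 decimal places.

Step 0: x=[7.5000] v=[0.0000]
Step 1: x=[7.4114] v=[-0.3546]
Step 2: x=[7.2374] v=[-0.6961]
Step 3: x=[6.9844] v=[-1.0119]
Step 4: x=[6.6618] v=[-1.2903]
Step 5: x=[6.2816] v=[-1.5210]
Step 6: x=[5.8577] v=[-1.6956]
Step 7: x=[5.4058] v=[-1.8075]
Step 8: x=[4.9426] v=[-1.8527]
Step 9: x=[4.4852] v=[-1.8295]
Step 10: x=[4.0505] v=[-1.7387]
Step 11: x=[3.6546] v=[-1.5837]
Step 12: x=[3.3121] v=[-1.3702]
Step 13: x=[3.0356] v=[-1.1061]
Step 14: x=[2.8353] v=[-0.8011]
Step 15: x=[2.7187] v=[-0.4666]
Step 16: x=[2.6900] v=[-0.1148]
Step 17: x=[2.7503] v=[0.2412]
First v>=0 after going negative at step 17, time=4.2500

Answer: 4.2500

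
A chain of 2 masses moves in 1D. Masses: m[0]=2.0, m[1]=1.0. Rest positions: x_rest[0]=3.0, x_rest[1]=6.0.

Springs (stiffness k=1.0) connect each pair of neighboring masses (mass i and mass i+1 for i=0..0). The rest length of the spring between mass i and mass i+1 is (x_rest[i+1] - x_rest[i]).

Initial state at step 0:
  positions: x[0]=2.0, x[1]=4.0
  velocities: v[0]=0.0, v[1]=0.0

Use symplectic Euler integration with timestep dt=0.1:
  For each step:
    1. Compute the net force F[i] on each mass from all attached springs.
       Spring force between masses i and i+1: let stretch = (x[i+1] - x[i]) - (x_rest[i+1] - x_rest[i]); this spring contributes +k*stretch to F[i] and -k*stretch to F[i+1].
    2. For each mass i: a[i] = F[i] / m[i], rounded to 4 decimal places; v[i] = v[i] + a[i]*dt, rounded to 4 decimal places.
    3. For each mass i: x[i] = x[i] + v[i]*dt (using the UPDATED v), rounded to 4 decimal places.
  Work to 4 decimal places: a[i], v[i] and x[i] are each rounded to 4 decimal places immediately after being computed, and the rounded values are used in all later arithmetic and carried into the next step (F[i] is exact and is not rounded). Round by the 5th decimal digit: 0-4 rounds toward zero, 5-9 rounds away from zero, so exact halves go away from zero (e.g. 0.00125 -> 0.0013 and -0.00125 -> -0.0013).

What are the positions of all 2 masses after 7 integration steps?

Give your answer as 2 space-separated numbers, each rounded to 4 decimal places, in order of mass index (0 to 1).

Step 0: x=[2.0000 4.0000] v=[0.0000 0.0000]
Step 1: x=[1.9950 4.0100] v=[-0.0500 0.1000]
Step 2: x=[1.9851 4.0299] v=[-0.0993 0.1985]
Step 3: x=[1.9704 4.0593] v=[-0.1471 0.2940]
Step 4: x=[1.9511 4.0978] v=[-0.1927 0.3851]
Step 5: x=[1.9276 4.1448] v=[-0.2354 0.4704]
Step 6: x=[1.9002 4.1997] v=[-0.2745 0.5487]
Step 7: x=[1.8693 4.2616] v=[-0.3095 0.6188]

Answer: 1.8693 4.2616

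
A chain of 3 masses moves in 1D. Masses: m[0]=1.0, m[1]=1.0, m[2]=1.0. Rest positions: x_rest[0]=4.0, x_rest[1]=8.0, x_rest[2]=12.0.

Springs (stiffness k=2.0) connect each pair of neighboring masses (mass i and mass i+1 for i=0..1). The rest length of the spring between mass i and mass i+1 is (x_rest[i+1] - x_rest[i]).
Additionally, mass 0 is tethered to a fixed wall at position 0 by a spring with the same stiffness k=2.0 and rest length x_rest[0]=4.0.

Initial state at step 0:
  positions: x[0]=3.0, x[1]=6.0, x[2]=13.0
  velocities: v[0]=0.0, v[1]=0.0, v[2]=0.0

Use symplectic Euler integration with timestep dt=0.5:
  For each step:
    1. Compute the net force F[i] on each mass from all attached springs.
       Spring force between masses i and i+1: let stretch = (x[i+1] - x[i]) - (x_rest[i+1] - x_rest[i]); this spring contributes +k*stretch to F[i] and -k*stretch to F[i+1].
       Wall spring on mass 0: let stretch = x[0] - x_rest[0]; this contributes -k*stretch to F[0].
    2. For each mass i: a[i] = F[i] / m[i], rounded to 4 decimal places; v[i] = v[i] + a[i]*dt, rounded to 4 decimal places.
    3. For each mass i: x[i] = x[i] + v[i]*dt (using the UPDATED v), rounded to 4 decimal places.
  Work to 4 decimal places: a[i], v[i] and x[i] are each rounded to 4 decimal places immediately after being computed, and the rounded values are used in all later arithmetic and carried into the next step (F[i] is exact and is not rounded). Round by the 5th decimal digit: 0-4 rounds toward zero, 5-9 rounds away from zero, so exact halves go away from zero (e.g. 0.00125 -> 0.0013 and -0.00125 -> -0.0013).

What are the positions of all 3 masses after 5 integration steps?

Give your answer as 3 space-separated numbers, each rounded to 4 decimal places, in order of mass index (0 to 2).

Step 0: x=[3.0000 6.0000 13.0000] v=[0.0000 0.0000 0.0000]
Step 1: x=[3.0000 8.0000 11.5000] v=[0.0000 4.0000 -3.0000]
Step 2: x=[4.0000 9.2500 10.2500] v=[2.0000 2.5000 -2.5000]
Step 3: x=[5.6250 8.3750 10.5000] v=[3.2500 -1.7500 0.5000]
Step 4: x=[5.8125 7.1875 11.6875] v=[0.3750 -2.3750 2.3750]
Step 5: x=[3.7813 7.5625 12.6250] v=[-4.0625 0.7500 1.8750]

Answer: 3.7813 7.5625 12.6250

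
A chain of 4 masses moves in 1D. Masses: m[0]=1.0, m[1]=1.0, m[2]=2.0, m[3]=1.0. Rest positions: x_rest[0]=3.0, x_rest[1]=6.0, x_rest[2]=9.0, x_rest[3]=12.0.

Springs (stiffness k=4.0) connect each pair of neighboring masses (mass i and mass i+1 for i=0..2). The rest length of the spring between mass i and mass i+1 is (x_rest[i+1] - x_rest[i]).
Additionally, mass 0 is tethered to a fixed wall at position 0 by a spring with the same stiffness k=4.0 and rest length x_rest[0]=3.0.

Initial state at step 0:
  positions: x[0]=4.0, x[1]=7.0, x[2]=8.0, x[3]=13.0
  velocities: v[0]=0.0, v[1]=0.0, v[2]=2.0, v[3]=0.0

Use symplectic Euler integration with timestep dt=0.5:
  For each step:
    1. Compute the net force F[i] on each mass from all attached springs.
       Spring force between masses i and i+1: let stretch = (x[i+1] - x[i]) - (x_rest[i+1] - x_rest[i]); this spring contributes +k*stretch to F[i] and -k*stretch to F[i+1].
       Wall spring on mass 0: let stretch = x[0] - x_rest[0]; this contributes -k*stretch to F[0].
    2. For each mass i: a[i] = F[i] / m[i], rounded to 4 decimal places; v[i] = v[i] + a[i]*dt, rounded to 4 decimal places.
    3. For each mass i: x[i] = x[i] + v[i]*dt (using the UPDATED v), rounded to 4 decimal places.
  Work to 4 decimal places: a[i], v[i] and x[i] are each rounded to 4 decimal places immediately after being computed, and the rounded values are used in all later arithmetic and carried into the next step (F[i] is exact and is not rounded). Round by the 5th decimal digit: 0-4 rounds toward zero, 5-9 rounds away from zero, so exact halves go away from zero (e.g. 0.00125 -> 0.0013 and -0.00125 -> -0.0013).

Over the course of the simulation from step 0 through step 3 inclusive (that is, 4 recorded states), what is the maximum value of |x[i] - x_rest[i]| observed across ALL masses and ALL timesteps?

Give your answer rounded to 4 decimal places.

Answer: 3.0000

Derivation:
Step 0: x=[4.0000 7.0000 8.0000 13.0000] v=[0.0000 0.0000 2.0000 0.0000]
Step 1: x=[3.0000 5.0000 11.0000 11.0000] v=[-2.0000 -4.0000 6.0000 -4.0000]
Step 2: x=[1.0000 7.0000 11.0000 12.0000] v=[-4.0000 4.0000 0.0000 2.0000]
Step 3: x=[4.0000 7.0000 9.5000 15.0000] v=[6.0000 0.0000 -3.0000 6.0000]
Max displacement = 3.0000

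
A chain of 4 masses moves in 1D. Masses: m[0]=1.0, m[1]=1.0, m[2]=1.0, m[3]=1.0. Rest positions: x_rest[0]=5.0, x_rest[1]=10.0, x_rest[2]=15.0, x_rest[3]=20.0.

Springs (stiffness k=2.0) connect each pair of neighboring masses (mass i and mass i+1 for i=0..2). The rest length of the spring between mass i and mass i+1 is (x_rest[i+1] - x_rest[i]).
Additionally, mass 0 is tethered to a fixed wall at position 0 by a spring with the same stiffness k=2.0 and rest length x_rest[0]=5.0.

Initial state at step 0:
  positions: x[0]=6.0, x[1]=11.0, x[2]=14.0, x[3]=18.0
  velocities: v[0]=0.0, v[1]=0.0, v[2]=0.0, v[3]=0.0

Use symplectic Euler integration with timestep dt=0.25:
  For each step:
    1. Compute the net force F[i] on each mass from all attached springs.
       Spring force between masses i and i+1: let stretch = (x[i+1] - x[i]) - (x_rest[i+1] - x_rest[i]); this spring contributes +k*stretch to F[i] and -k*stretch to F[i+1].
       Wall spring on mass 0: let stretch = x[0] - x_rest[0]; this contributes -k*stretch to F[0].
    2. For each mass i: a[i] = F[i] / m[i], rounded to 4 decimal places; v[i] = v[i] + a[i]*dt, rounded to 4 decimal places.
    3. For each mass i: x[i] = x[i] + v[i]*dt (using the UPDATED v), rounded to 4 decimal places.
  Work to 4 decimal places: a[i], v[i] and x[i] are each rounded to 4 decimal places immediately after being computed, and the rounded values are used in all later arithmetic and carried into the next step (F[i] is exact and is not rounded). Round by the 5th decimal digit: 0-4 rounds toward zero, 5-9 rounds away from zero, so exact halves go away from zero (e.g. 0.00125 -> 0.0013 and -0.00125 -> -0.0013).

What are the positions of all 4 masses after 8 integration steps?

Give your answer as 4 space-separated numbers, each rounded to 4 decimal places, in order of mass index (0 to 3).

Step 0: x=[6.0000 11.0000 14.0000 18.0000] v=[0.0000 0.0000 0.0000 0.0000]
Step 1: x=[5.8750 10.7500 14.1250 18.1250] v=[-0.5000 -1.0000 0.5000 0.5000]
Step 2: x=[5.6250 10.3125 14.3281 18.3750] v=[-1.0000 -1.7500 0.8125 1.0000]
Step 3: x=[5.2578 9.7910 14.5352 18.7442] v=[-1.4688 -2.0860 0.8282 1.4766]
Step 4: x=[4.8000 9.2959 14.6754 19.2122] v=[-1.8311 -1.9805 0.5606 1.8721]
Step 5: x=[4.3042 8.9112 14.7102 19.7381] v=[-1.9832 -1.5387 0.1393 2.1037]
Step 6: x=[3.8463 8.6755 14.6486 20.2606] v=[-1.8318 -0.9427 -0.2463 2.0898]
Step 7: x=[3.5112 8.5828 14.5419 20.7066] v=[-1.3404 -0.3708 -0.4269 1.7838]
Step 8: x=[3.3712 8.6011 14.4609 21.0070] v=[-0.5602 0.0730 -0.3241 1.2015]

Answer: 3.3712 8.6011 14.4609 21.0070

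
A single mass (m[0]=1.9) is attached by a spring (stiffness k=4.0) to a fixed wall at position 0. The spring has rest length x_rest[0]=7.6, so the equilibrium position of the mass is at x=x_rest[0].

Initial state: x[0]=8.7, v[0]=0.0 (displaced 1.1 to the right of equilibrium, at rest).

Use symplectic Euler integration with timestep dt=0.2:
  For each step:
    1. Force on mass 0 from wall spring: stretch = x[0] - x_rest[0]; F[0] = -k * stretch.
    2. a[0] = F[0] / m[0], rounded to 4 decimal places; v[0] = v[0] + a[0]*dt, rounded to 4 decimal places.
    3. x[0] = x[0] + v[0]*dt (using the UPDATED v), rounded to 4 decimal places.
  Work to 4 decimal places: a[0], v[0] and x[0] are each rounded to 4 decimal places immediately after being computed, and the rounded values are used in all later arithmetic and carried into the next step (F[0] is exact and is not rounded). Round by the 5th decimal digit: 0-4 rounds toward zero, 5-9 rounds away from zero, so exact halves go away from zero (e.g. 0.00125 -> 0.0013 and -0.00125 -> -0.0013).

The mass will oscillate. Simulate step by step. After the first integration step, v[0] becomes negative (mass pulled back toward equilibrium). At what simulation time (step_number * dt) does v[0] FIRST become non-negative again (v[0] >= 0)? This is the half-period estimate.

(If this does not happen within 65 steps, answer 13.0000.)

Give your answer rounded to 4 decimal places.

Step 0: x=[8.7000] v=[0.0000]
Step 1: x=[8.6074] v=[-0.4632]
Step 2: x=[8.4299] v=[-0.8874]
Step 3: x=[8.1825] v=[-1.2368]
Step 4: x=[7.8861] v=[-1.4821]
Step 5: x=[7.5656] v=[-1.6026]
Step 6: x=[7.2480] v=[-1.5881]
Step 7: x=[6.9600] v=[-1.4399]
Step 8: x=[6.7259] v=[-1.1704]
Step 9: x=[6.5654] v=[-0.8024]
Step 10: x=[6.4920] v=[-0.3668]
Step 11: x=[6.5119] v=[0.0997]
First v>=0 after going negative at step 11, time=2.2000

Answer: 2.2000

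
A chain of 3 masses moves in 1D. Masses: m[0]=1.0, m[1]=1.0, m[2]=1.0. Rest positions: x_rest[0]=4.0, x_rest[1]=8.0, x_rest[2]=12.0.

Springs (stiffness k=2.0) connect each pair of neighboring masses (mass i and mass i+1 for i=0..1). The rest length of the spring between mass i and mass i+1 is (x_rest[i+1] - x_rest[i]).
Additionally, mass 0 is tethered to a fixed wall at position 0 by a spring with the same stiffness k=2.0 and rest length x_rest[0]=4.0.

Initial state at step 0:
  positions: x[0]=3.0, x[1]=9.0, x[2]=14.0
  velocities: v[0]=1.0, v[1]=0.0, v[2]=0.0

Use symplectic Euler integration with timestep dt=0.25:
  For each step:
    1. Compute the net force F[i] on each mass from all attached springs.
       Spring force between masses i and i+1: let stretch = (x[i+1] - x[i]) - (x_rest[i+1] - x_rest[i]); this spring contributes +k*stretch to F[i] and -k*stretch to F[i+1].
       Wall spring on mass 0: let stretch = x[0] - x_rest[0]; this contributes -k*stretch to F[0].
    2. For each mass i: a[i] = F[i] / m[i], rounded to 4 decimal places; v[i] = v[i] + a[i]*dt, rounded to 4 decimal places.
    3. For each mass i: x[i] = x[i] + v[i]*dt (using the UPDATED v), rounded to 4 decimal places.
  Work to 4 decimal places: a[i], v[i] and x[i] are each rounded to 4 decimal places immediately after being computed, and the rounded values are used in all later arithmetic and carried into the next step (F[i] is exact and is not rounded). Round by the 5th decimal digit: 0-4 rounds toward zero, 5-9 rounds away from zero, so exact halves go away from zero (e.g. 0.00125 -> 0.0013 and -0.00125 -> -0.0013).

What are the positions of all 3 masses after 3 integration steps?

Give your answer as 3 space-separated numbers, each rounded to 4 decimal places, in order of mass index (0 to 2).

Answer: 5.2578 8.6426 13.2617

Derivation:
Step 0: x=[3.0000 9.0000 14.0000] v=[1.0000 0.0000 0.0000]
Step 1: x=[3.6250 8.8750 13.8750] v=[2.5000 -0.5000 -0.5000]
Step 2: x=[4.4531 8.7188 13.6250] v=[3.3125 -0.6250 -1.0000]
Step 3: x=[5.2578 8.6426 13.2617] v=[3.2188 -0.3048 -1.4531]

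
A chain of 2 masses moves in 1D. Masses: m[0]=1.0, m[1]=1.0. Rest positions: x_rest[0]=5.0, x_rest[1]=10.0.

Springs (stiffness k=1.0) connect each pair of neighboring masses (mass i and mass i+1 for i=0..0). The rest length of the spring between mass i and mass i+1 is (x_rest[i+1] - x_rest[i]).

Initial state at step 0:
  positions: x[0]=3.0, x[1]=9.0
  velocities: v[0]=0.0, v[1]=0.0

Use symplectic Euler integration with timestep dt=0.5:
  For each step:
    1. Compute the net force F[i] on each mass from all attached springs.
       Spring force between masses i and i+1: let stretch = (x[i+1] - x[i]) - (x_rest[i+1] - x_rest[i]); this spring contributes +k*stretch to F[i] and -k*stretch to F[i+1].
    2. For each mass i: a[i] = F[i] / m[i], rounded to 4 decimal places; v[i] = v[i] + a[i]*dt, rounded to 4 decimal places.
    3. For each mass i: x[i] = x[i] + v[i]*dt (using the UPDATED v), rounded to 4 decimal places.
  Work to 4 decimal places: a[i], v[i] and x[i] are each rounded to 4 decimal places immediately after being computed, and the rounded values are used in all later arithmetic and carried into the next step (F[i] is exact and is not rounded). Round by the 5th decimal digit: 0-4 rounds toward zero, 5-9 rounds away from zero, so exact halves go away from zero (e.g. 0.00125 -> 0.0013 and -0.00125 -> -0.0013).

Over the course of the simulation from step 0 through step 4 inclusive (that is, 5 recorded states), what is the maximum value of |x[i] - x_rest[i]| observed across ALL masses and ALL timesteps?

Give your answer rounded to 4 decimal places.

Answer: 2.0312

Derivation:
Step 0: x=[3.0000 9.0000] v=[0.0000 0.0000]
Step 1: x=[3.2500 8.7500] v=[0.5000 -0.5000]
Step 2: x=[3.6250 8.3750] v=[0.7500 -0.7500]
Step 3: x=[3.9375 8.0625] v=[0.6250 -0.6250]
Step 4: x=[4.0313 7.9688] v=[0.1875 -0.1875]
Max displacement = 2.0312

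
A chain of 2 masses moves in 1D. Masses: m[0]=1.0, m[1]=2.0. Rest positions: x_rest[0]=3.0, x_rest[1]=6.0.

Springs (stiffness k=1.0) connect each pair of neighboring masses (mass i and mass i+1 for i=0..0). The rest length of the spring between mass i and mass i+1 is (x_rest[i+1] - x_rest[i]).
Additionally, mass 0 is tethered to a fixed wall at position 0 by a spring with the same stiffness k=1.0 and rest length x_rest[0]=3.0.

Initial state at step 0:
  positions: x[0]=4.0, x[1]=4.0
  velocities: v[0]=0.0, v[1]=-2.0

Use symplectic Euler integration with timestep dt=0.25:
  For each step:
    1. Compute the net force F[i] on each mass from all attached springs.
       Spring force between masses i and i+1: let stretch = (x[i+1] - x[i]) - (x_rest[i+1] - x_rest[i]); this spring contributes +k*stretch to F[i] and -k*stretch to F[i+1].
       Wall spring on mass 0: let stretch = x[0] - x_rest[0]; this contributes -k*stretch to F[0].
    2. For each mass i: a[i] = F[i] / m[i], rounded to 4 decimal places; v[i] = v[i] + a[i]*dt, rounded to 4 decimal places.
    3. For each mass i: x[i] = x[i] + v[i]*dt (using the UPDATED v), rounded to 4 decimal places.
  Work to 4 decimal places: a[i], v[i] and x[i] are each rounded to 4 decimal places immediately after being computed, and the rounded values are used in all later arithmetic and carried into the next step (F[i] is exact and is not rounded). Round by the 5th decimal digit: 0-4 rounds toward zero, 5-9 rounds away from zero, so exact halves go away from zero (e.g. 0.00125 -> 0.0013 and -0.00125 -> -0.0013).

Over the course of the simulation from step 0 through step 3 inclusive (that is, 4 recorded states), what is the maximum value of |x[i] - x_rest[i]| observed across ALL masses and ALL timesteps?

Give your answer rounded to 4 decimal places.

Step 0: x=[4.0000 4.0000] v=[0.0000 -2.0000]
Step 1: x=[3.7500 3.5938] v=[-1.0000 -1.6250]
Step 2: x=[3.2559 3.2862] v=[-1.9766 -1.2305]
Step 3: x=[2.5602 3.0714] v=[-2.7830 -0.8593]
Max displacement = 2.9286

Answer: 2.9286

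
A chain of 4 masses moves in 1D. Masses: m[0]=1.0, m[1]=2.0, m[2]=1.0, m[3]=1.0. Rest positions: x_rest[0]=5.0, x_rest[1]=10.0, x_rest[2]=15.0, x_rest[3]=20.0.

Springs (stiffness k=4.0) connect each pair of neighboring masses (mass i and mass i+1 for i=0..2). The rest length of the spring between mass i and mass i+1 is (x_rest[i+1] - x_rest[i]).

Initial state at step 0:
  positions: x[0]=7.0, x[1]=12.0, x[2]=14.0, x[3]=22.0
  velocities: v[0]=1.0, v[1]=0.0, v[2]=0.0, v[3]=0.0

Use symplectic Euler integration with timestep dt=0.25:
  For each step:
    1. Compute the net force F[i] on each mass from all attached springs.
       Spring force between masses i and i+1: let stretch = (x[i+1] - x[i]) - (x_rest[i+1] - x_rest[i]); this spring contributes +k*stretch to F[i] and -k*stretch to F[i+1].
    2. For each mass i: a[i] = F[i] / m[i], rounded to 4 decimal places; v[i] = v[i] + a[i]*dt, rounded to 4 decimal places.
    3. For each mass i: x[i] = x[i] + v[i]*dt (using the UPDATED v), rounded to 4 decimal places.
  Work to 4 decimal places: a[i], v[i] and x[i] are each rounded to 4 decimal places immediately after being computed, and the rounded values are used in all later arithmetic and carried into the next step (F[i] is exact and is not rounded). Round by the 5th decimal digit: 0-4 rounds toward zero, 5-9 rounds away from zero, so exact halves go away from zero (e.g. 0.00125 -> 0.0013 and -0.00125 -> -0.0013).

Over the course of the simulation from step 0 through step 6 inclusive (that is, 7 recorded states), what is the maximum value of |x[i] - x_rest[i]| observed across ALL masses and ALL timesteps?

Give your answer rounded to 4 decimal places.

Step 0: x=[7.0000 12.0000 14.0000 22.0000] v=[1.0000 0.0000 0.0000 0.0000]
Step 1: x=[7.2500 11.6250 15.5000 21.2500] v=[1.0000 -1.5000 6.0000 -3.0000]
Step 2: x=[7.3438 11.1875 17.4688 20.3125] v=[0.3750 -1.7500 7.8750 -3.7500]
Step 3: x=[7.1485 11.0547 18.5782 19.9141] v=[-0.7813 -0.5312 4.4374 -1.5937]
Step 4: x=[6.6797 11.3741 18.1407 20.4317] v=[-1.8751 1.2775 -1.7502 2.0704]
Step 5: x=[6.1345 11.9525 16.5843 21.6266] v=[-2.1807 2.3136 -6.2258 4.7794]
Step 6: x=[5.7938 12.3826 15.1305 22.8109] v=[-1.3627 1.7205 -5.8153 4.7371]
Max displacement = 3.5782

Answer: 3.5782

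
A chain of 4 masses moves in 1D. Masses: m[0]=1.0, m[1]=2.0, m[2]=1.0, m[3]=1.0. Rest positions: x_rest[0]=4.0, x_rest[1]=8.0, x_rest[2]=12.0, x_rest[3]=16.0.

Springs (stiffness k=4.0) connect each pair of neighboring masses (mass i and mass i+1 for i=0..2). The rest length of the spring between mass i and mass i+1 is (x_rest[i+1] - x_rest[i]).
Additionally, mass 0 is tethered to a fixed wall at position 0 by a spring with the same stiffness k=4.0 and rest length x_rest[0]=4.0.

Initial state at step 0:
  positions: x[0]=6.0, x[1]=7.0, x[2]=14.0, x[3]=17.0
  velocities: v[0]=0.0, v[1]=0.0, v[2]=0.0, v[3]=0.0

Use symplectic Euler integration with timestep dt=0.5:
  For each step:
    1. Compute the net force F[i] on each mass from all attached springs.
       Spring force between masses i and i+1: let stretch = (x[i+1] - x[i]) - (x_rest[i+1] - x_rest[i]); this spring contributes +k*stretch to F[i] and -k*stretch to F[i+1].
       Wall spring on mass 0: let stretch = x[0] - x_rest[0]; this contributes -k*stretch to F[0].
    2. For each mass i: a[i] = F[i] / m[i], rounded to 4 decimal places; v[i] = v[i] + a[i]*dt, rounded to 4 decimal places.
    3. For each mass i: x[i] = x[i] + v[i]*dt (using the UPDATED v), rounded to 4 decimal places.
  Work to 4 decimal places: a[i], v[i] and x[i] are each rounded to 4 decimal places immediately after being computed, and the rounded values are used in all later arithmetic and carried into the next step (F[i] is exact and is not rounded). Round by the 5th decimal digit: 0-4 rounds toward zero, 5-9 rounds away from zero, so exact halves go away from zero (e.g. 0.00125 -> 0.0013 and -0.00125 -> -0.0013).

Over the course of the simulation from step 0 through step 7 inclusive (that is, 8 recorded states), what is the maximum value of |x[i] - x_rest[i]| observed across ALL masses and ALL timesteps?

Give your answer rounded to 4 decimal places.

Answer: 4.2500

Derivation:
Step 0: x=[6.0000 7.0000 14.0000 17.0000] v=[0.0000 0.0000 0.0000 0.0000]
Step 1: x=[1.0000 10.0000 10.0000 18.0000] v=[-10.0000 6.0000 -8.0000 2.0000]
Step 2: x=[4.0000 8.5000 14.0000 15.0000] v=[6.0000 -3.0000 8.0000 -6.0000]
Step 3: x=[7.5000 7.5000 13.5000 15.0000] v=[7.0000 -2.0000 -1.0000 0.0000]
Step 4: x=[3.5000 9.5000 8.5000 17.5000] v=[-8.0000 4.0000 -10.0000 5.0000]
Step 5: x=[2.0000 8.0000 13.5000 15.0000] v=[-3.0000 -3.0000 10.0000 -5.0000]
Step 6: x=[4.5000 6.2500 14.5000 15.0000] v=[5.0000 -3.5000 2.0000 0.0000]
Step 7: x=[4.2500 7.7500 7.7500 18.5000] v=[-0.5000 3.0000 -13.5000 7.0000]
Max displacement = 4.2500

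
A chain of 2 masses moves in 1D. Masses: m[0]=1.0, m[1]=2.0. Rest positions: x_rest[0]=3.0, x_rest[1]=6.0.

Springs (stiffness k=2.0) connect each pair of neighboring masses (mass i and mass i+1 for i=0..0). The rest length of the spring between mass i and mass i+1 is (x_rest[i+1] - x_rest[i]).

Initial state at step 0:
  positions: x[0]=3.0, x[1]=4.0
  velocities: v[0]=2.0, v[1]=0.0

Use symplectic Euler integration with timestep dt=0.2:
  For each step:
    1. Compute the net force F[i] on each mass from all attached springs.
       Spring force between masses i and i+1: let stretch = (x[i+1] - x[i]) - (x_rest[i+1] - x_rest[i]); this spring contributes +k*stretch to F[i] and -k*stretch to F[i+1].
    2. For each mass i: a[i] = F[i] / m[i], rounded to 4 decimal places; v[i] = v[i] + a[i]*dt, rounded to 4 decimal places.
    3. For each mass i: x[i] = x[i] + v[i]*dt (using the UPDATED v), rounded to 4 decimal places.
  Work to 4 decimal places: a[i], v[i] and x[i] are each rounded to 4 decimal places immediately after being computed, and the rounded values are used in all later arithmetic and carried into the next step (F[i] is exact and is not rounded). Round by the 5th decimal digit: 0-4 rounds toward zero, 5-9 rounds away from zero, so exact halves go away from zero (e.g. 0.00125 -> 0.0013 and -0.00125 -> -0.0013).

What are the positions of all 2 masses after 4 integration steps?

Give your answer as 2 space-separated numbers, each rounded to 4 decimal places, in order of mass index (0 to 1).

Step 0: x=[3.0000 4.0000] v=[2.0000 0.0000]
Step 1: x=[3.2400 4.0800] v=[1.2000 0.4000]
Step 2: x=[3.3072 4.2464] v=[0.3360 0.8320]
Step 3: x=[3.2095 4.4952] v=[-0.4883 1.2442]
Step 4: x=[2.9747 4.8126] v=[-1.1740 1.5871]

Answer: 2.9747 4.8126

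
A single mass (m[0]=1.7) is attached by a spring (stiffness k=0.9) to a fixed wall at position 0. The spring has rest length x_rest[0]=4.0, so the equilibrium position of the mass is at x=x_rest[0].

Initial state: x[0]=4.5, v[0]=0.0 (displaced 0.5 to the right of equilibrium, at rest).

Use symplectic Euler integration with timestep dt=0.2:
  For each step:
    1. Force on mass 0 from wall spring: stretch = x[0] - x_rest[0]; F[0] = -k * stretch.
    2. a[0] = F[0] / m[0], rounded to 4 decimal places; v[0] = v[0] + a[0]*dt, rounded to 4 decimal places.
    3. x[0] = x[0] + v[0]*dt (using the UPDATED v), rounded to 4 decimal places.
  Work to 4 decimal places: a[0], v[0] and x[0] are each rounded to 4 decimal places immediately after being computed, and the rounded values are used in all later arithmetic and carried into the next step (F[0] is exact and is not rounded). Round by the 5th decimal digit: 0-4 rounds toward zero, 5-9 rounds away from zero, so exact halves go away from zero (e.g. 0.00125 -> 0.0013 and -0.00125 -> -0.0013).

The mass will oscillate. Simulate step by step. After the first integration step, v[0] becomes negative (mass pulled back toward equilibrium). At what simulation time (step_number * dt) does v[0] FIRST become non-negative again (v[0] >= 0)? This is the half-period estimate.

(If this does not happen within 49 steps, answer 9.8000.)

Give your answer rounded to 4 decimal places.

Step 0: x=[4.5000] v=[0.0000]
Step 1: x=[4.4894] v=[-0.0529]
Step 2: x=[4.4685] v=[-0.1047]
Step 3: x=[4.4376] v=[-0.1543]
Step 4: x=[4.3975] v=[-0.2006]
Step 5: x=[4.3490] v=[-0.2427]
Step 6: x=[4.2931] v=[-0.2797]
Step 7: x=[4.2310] v=[-0.3107]
Step 8: x=[4.1640] v=[-0.3352]
Step 9: x=[4.0935] v=[-0.3526]
Step 10: x=[4.0210] v=[-0.3625]
Step 11: x=[3.9481] v=[-0.3647]
Step 12: x=[3.8763] v=[-0.3592]
Step 13: x=[3.8071] v=[-0.3461]
Step 14: x=[3.7420] v=[-0.3257]
Step 15: x=[3.6823] v=[-0.2984]
Step 16: x=[3.6293] v=[-0.2648]
Step 17: x=[3.5842] v=[-0.2255]
Step 18: x=[3.5479] v=[-0.1815]
Step 19: x=[3.5212] v=[-0.1336]
Step 20: x=[3.5046] v=[-0.0829]
Step 21: x=[3.4985] v=[-0.0304]
Step 22: x=[3.5030] v=[0.0227]
First v>=0 after going negative at step 22, time=4.4000

Answer: 4.4000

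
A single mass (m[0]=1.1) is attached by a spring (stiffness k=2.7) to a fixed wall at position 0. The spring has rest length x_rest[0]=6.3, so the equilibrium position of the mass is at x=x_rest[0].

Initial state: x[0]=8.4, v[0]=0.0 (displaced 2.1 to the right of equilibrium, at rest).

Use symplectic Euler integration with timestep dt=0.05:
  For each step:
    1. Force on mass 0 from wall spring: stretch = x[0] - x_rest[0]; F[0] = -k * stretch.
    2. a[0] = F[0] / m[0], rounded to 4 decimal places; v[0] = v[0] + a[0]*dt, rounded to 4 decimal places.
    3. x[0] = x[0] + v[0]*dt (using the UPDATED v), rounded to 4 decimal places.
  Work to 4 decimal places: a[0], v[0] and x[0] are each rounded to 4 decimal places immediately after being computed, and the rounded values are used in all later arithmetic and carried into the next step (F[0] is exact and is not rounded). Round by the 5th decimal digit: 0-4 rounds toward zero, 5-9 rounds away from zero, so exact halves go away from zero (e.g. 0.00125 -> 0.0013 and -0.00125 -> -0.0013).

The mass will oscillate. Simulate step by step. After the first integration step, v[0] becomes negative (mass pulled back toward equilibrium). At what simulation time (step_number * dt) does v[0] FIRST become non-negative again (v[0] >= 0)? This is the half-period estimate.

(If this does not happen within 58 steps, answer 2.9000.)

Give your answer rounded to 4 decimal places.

Answer: 2.0500

Derivation:
Step 0: x=[8.4000] v=[0.0000]
Step 1: x=[8.3871] v=[-0.2577]
Step 2: x=[8.3614] v=[-0.5138]
Step 3: x=[8.3231] v=[-0.7668]
Step 4: x=[8.2723] v=[-1.0151]
Step 5: x=[8.2094] v=[-1.2572]
Step 6: x=[8.1348] v=[-1.4915]
Step 7: x=[8.0490] v=[-1.7167]
Step 8: x=[7.9524] v=[-1.9314]
Step 9: x=[7.8457] v=[-2.1342]
Step 10: x=[7.7295] v=[-2.3239]
Step 11: x=[7.6045] v=[-2.4993]
Step 12: x=[7.4715] v=[-2.6594]
Step 13: x=[7.3313] v=[-2.8032]
Step 14: x=[7.1848] v=[-2.9298]
Step 15: x=[7.0329] v=[-3.0384]
Step 16: x=[6.8765] v=[-3.1283]
Step 17: x=[6.7165] v=[-3.1991]
Step 18: x=[6.5540] v=[-3.2502]
Step 19: x=[6.3899] v=[-3.2814]
Step 20: x=[6.2253] v=[-3.2924]
Step 21: x=[6.0611] v=[-3.2832]
Step 22: x=[5.8984] v=[-3.2539]
Step 23: x=[5.7382] v=[-3.2046]
Step 24: x=[5.5814] v=[-3.1357]
Step 25: x=[5.4290] v=[-3.0475]
Step 26: x=[5.2820] v=[-2.9406]
Step 27: x=[5.1412] v=[-2.8157]
Step 28: x=[5.0075] v=[-2.6735]
Step 29: x=[4.8818] v=[-2.5149]
Step 30: x=[4.7648] v=[-2.3409]
Step 31: x=[4.6572] v=[-2.1525]
Step 32: x=[4.5597] v=[-1.9509]
Step 33: x=[4.4728] v=[-1.7373]
Step 34: x=[4.3971] v=[-1.5131]
Step 35: x=[4.3331] v=[-1.2796]
Step 36: x=[4.2812] v=[-1.0382]
Step 37: x=[4.2417] v=[-0.7904]
Step 38: x=[4.2148] v=[-0.5378]
Step 39: x=[4.2007] v=[-0.2819]
Step 40: x=[4.1995] v=[-0.0243]
Step 41: x=[4.2112] v=[0.2335]
First v>=0 after going negative at step 41, time=2.0500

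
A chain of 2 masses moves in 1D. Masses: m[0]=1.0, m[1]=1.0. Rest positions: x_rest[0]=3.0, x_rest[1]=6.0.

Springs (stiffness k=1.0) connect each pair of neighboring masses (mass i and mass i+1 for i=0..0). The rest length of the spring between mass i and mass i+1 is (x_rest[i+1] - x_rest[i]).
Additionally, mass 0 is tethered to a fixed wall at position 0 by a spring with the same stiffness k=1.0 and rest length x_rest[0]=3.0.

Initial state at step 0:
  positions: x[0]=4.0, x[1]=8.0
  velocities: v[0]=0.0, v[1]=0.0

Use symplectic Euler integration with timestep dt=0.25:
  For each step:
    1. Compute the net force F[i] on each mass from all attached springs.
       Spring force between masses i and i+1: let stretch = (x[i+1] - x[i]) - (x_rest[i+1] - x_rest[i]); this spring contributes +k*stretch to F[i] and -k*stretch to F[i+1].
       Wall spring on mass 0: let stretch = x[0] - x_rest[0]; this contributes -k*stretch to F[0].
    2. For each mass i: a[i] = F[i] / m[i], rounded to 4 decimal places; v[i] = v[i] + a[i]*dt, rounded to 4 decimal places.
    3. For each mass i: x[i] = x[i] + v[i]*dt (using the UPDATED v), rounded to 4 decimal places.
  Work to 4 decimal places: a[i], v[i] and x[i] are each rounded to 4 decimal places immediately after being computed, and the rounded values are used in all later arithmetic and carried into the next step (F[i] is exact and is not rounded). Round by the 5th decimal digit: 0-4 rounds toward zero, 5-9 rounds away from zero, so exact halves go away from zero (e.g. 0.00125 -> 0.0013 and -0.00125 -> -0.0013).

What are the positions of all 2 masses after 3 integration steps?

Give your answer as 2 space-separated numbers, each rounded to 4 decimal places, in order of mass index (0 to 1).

Answer: 3.9812 7.6440

Derivation:
Step 0: x=[4.0000 8.0000] v=[0.0000 0.0000]
Step 1: x=[4.0000 7.9375] v=[0.0000 -0.2500]
Step 2: x=[3.9961 7.8164] v=[-0.0156 -0.4844]
Step 3: x=[3.9812 7.6440] v=[-0.0596 -0.6895]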